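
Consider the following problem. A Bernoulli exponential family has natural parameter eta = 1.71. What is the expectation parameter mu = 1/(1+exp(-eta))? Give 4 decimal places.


Dual coordinate (expectation parameter) for Bernoulli:
mu = 1/(1+exp(-eta)).
eta = 1.71.
exp(-eta) = exp(-1.71) = 0.180866.
mu = 1/(1+0.180866) = 0.8468

0.8468


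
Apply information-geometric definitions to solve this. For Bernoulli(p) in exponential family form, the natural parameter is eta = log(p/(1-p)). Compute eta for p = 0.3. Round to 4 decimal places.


Natural parameter for Bernoulli: eta = log(p/(1-p)).
p = 0.3, 1-p = 0.7.
p/(1-p) = 0.428571.
eta = log(0.428571) = -0.8473

-0.8473


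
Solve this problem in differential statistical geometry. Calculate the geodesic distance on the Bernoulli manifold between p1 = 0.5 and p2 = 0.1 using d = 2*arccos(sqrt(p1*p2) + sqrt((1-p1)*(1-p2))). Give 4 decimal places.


Geodesic distance on Bernoulli manifold:
d(p1,p2) = 2*arccos(sqrt(p1*p2) + sqrt((1-p1)*(1-p2))).
sqrt(p1*p2) = sqrt(0.5*0.1) = 0.223607.
sqrt((1-p1)*(1-p2)) = sqrt(0.5*0.9) = 0.67082.
arg = 0.223607 + 0.67082 = 0.894427.
d = 2*arccos(0.894427) = 0.9273

0.9273


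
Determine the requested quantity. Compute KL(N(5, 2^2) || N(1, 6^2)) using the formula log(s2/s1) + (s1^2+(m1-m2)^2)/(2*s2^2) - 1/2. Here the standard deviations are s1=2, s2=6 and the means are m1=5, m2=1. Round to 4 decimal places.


KL divergence between normal distributions:
KL = log(s2/s1) + (s1^2 + (m1-m2)^2)/(2*s2^2) - 1/2.
log(6/2) = 1.098612.
(2^2 + (5-1)^2)/(2*6^2) = (4 + 16)/72 = 0.277778.
KL = 1.098612 + 0.277778 - 0.5 = 0.8764

0.8764


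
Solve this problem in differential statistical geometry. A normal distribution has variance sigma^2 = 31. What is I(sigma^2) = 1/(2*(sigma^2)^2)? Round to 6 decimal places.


Fisher information for variance: I(sigma^2) = 1/(2*sigma^4).
sigma^2 = 31, so sigma^4 = 961.
I = 1/(2*961) = 1/1922 = 0.000520

0.000520


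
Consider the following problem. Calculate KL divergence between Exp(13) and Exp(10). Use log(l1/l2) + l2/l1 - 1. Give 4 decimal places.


KL divergence for exponential family:
KL = log(l1/l2) + l2/l1 - 1.
log(13/10) = 0.262364.
10/13 = 0.769231.
KL = 0.262364 + 0.769231 - 1 = 0.0316

0.0316


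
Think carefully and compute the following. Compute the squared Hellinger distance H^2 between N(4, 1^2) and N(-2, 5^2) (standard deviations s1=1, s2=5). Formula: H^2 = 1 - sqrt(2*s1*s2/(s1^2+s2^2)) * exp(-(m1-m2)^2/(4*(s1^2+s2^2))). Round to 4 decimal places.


Squared Hellinger distance for Gaussians:
H^2 = 1 - sqrt(2*s1*s2/(s1^2+s2^2)) * exp(-(m1-m2)^2/(4*(s1^2+s2^2))).
s1^2 = 1, s2^2 = 25, s1^2+s2^2 = 26.
sqrt(2*1*5/(26)) = 0.620174.
(m1-m2)^2 = (6)^2 = 36.
exp(-36/(4*26)) = exp(-0.346154) = 0.707404.
H^2 = 1 - 0.620174*0.707404 = 0.5613

0.5613


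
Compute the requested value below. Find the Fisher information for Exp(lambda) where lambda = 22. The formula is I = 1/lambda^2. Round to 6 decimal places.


Fisher information for exponential: I(lambda) = 1/lambda^2.
lambda = 22, lambda^2 = 484.
I = 1/484 = 0.002066

0.002066


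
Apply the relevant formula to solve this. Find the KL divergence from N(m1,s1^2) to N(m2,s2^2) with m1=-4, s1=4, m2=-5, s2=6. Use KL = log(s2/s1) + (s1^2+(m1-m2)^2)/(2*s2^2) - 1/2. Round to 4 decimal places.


KL divergence between normal distributions:
KL = log(s2/s1) + (s1^2 + (m1-m2)^2)/(2*s2^2) - 1/2.
log(6/4) = 0.405465.
(4^2 + (-4--5)^2)/(2*6^2) = (16 + 1)/72 = 0.236111.
KL = 0.405465 + 0.236111 - 0.5 = 0.1416

0.1416


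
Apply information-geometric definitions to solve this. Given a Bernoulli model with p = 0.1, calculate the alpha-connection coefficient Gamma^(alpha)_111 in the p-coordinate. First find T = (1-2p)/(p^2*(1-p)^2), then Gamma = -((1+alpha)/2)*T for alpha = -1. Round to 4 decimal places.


Skewness (Amari-Chentsov) tensor: T = (1-2p)/(p^2*(1-p)^2).
p = 0.1, 1-2p = 0.8, p^2 = 0.01, (1-p)^2 = 0.81.
T = 0.8/(0.01 * 0.81) = 98.765432.
In the p-coordinate, Gamma^(alpha) = Gamma^(0) - (alpha/2)*T with Gamma^(0) = (1/2)*g'(p) = -T/2,
so Gamma^(alpha) = -((1+alpha)/2)*T.
alpha = -1, -(1+alpha)/2 = 0.0.
Gamma = 0.0 * 98.765432 = 0.0000

0.0000


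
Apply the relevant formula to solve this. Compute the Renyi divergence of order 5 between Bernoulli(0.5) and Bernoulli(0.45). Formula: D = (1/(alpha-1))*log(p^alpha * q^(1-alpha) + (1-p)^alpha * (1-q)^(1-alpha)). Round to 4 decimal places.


Renyi divergence of order alpha between Bernoulli distributions:
D = (1/(alpha-1))*log(p^alpha * q^(1-alpha) + (1-p)^alpha * (1-q)^(1-alpha)).
alpha = 5, p = 0.5, q = 0.45.
p^alpha * q^(1-alpha) = 0.5^5 * 0.45^-4 = 0.762079.
(1-p)^alpha * (1-q)^(1-alpha) = 0.5^5 * 0.55^-4 = 0.341507.
sum = 0.762079 + 0.341507 = 1.103586.
D = (1/4)*log(1.103586) = 0.0246

0.0246


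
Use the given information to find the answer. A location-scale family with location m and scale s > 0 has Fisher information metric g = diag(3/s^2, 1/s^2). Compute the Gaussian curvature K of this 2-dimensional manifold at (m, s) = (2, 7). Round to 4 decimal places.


The metric has the form g = (A dm^2 + B ds^2)/s^2 with A = 3, B = 1.
Substitute u = sqrt(A/B)*m: g = B*(du^2 + ds^2)/s^2, i.e. B times the
Poincare upper half-plane metric, which has constant Gaussian curvature -1.
Scaling a 2D metric by a constant c divides the Gaussian curvature by c,
so K = -1/B = -1/(1) = -1.0000 everywhere (the point (m, s) = (2, 7) is irrelevant:
the curvature is constant).
The requested Gaussian curvature is K = -1.0000.

-1.0000


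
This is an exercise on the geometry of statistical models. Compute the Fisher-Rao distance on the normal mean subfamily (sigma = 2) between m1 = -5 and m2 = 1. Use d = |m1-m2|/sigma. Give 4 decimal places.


On the fixed-variance normal subfamily, geodesic distance = |m1-m2|/sigma.
|-5 - 1| = 6.
sigma = 2.
d = 6/2 = 3.0000

3.0000


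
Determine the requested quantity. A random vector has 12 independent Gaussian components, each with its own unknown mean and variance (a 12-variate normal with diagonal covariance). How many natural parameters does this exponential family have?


Exponential family dimension calculation:
Each univariate normal has two natural parameters (mu/sigma^2 and -1/(2 sigma^2)).
With 12 independent components, dim = 2 * 12 = 24.

24


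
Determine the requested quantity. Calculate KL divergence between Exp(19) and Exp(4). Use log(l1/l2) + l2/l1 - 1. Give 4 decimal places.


KL divergence for exponential family:
KL = log(l1/l2) + l2/l1 - 1.
log(19/4) = 1.558145.
4/19 = 0.210526.
KL = 1.558145 + 0.210526 - 1 = 0.7687

0.7687


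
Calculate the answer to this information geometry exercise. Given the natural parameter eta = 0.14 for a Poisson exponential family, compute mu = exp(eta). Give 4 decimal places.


Expectation parameter for Poisson exponential family:
mu = exp(eta).
eta = 0.14.
mu = exp(0.14) = 1.1503

1.1503


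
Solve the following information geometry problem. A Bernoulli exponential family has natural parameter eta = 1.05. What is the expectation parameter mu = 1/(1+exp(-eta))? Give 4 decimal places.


Dual coordinate (expectation parameter) for Bernoulli:
mu = 1/(1+exp(-eta)).
eta = 1.05.
exp(-eta) = exp(-1.05) = 0.349938.
mu = 1/(1+0.349938) = 0.7408

0.7408


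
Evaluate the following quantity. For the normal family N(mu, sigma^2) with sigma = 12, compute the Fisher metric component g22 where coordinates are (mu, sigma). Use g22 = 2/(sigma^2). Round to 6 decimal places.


For the 2-parameter normal family, the Fisher metric has:
  g11 = 1/sigma^2, g22 = 2/sigma^2.
sigma = 12, sigma^2 = 144.
g22 = 0.013889

0.013889


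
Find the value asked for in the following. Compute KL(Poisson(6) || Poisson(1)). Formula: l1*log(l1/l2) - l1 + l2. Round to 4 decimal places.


KL divergence for Poisson:
KL = l1*log(l1/l2) - l1 + l2.
l1 = 6, l2 = 1.
log(6/1) = 1.791759.
l1*log(l1/l2) = 6 * 1.791759 = 10.750557.
KL = 10.750557 - 6 + 1 = 5.7506

5.7506


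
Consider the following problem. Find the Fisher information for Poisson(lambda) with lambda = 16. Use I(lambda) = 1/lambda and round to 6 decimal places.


Fisher information for Poisson: I(lambda) = 1/lambda.
lambda = 16.
I(lambda) = 1/16 = 0.062500

0.062500


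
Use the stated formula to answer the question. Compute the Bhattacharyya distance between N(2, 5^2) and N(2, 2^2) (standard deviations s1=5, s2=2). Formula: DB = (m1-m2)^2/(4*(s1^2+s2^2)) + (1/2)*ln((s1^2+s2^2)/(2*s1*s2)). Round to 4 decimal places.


Bhattacharyya distance between two Gaussians:
DB = (m1-m2)^2/(4*(s1^2+s2^2)) + (1/2)*ln((s1^2+s2^2)/(2*s1*s2)).
(m1-m2)^2 = (0)^2 = 0.
s1^2+s2^2 = 25 + 4 = 29.
term1 = 0/116 = 0.0.
term2 = 0.5*ln(29/20.0) = 0.185782.
DB = 0.0 + 0.185782 = 0.1858

0.1858


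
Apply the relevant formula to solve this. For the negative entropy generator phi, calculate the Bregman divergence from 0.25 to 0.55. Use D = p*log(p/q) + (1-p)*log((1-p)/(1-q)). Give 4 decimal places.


Bregman divergence with negative entropy generator:
D = p*log(p/q) + (1-p)*log((1-p)/(1-q)).
p = 0.25, q = 0.55.
p*log(p/q) = 0.25*log(0.25/0.55) = -0.197114.
(1-p)*log((1-p)/(1-q)) = 0.75*log(0.75/0.45) = 0.383119.
D = -0.197114 + 0.383119 = 0.1860

0.1860


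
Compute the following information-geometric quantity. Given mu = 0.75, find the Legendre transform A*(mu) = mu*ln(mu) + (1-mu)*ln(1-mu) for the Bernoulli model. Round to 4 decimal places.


Legendre transform for Bernoulli:
A*(mu) = mu*log(mu) + (1-mu)*log(1-mu).
mu = 0.75, 1-mu = 0.25.
mu*log(mu) = 0.75*log(0.75) = -0.215762.
(1-mu)*log(1-mu) = 0.25*log(0.25) = -0.346574.
A* = -0.215762 + -0.346574 = -0.5623

-0.5623


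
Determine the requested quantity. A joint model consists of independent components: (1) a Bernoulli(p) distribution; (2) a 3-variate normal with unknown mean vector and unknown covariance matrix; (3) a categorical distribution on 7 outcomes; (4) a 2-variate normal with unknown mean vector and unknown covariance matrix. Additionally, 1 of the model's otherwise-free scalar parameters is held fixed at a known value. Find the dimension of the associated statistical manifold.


The dimension of a statistical manifold equals the number of free
(independent) real parameters of the model. For a product of independent
blocks the parameter counts add.
- Bernoulli (p): 1.
- 3-variate normal: 3 (mean) + 3*4/2 = 6 (symmetric covariance) = 9.
- categorical on 7 outcomes (probabilities sum to 1): 7-1 = 6.
- 2-variate normal: 2 (mean) + 2*3/2 = 3 (symmetric covariance) = 5.
Total = 1 + 9 + 6 + 5 = 21.
1 parameter(s) fixed at known values: 21 - 1 = 20.
Dimension = 20

20


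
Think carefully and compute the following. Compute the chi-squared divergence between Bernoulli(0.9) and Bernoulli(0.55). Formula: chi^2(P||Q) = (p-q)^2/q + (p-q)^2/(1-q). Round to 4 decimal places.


Chi-squared divergence between Bernoulli distributions:
chi^2 = (p-q)^2/q + (p-q)^2/(1-q).
p = 0.9, q = 0.55, p-q = 0.35.
(p-q)^2 = 0.1225.
term1 = 0.1225/0.55 = 0.222727.
term2 = 0.1225/0.45 = 0.272222.
chi^2 = 0.222727 + 0.272222 = 0.4949

0.4949


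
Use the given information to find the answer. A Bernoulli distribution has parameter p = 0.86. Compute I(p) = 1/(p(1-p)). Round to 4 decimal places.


For Bernoulli(p), Fisher information is I(p) = 1/(p*(1-p)).
p = 0.86, 1-p = 0.14.
p*(1-p) = 0.1204.
I(p) = 1/0.1204 = 8.3056

8.3056


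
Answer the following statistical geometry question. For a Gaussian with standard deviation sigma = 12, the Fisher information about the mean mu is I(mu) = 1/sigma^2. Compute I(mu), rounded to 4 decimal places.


The Fisher information for the mean of a normal distribution is I(mu) = 1/sigma^2.
sigma = 12, so sigma^2 = 144.
I(mu) = 1/144 = 0.0069

0.0069


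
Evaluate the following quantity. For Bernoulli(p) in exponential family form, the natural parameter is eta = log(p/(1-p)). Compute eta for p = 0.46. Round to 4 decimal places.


Natural parameter for Bernoulli: eta = log(p/(1-p)).
p = 0.46, 1-p = 0.54.
p/(1-p) = 0.851852.
eta = log(0.851852) = -0.1603

-0.1603


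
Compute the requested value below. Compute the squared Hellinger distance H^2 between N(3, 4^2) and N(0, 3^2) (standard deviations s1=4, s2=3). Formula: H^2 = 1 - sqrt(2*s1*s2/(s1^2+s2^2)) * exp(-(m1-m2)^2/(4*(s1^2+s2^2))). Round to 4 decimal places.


Squared Hellinger distance for Gaussians:
H^2 = 1 - sqrt(2*s1*s2/(s1^2+s2^2)) * exp(-(m1-m2)^2/(4*(s1^2+s2^2))).
s1^2 = 16, s2^2 = 9, s1^2+s2^2 = 25.
sqrt(2*4*3/(25)) = 0.979796.
(m1-m2)^2 = (3)^2 = 9.
exp(-9/(4*25)) = exp(-0.09) = 0.913931.
H^2 = 1 - 0.979796*0.913931 = 0.1045

0.1045


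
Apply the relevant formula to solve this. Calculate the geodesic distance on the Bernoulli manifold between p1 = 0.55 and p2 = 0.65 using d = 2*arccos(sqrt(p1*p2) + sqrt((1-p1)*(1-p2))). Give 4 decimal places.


Geodesic distance on Bernoulli manifold:
d(p1,p2) = 2*arccos(sqrt(p1*p2) + sqrt((1-p1)*(1-p2))).
sqrt(p1*p2) = sqrt(0.55*0.65) = 0.597913.
sqrt((1-p1)*(1-p2)) = sqrt(0.45*0.35) = 0.396863.
arg = 0.597913 + 0.396863 = 0.994776.
d = 2*arccos(0.994776) = 0.2045

0.2045


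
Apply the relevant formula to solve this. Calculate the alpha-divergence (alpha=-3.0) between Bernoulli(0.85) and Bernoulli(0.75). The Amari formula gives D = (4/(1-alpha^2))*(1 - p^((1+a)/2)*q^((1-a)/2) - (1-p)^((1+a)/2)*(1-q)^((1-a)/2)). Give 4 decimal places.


Amari alpha-divergence:
D = (4/(1-alpha^2))*(1 - p^((1+a)/2)*q^((1-a)/2) - (1-p)^((1+a)/2)*(1-q)^((1-a)/2)).
alpha = -3.0, p = 0.85, q = 0.75.
e1 = (1+alpha)/2 = -1.0, e2 = (1-alpha)/2 = 2.0.
t1 = p^e1 * q^e2 = 0.85^-1.0 * 0.75^2.0 = 0.661765.
t2 = (1-p)^e1 * (1-q)^e2 = 0.15^-1.0 * 0.25^2.0 = 0.416667.
4/(1-alpha^2) = -0.5.
D = -0.5*(1 - 0.661765 - 0.416667) = 0.0392

0.0392


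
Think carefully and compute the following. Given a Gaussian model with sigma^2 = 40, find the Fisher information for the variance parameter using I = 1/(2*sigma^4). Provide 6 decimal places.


Fisher information for variance: I(sigma^2) = 1/(2*sigma^4).
sigma^2 = 40, so sigma^4 = 1600.
I = 1/(2*1600) = 1/3200 = 0.000313

0.000313


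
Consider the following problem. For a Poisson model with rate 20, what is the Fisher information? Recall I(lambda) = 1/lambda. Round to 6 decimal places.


Fisher information for Poisson: I(lambda) = 1/lambda.
lambda = 20.
I(lambda) = 1/20 = 0.050000

0.050000


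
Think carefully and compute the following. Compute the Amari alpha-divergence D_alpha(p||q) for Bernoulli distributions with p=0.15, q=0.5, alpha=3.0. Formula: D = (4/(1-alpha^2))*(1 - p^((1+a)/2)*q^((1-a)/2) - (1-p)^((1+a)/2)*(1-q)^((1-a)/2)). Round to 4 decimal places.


Amari alpha-divergence:
D = (4/(1-alpha^2))*(1 - p^((1+a)/2)*q^((1-a)/2) - (1-p)^((1+a)/2)*(1-q)^((1-a)/2)).
alpha = 3.0, p = 0.15, q = 0.5.
e1 = (1+alpha)/2 = 2.0, e2 = (1-alpha)/2 = -1.0.
t1 = p^e1 * q^e2 = 0.15^2.0 * 0.5^-1.0 = 0.045.
t2 = (1-p)^e1 * (1-q)^e2 = 0.85^2.0 * 0.5^-1.0 = 1.445.
4/(1-alpha^2) = -0.5.
D = -0.5*(1 - 0.045 - 1.445) = 0.2450

0.2450


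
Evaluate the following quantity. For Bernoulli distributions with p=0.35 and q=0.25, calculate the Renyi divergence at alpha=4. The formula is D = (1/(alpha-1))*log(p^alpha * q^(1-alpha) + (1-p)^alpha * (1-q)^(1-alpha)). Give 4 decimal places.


Renyi divergence of order alpha between Bernoulli distributions:
D = (1/(alpha-1))*log(p^alpha * q^(1-alpha) + (1-p)^alpha * (1-q)^(1-alpha)).
alpha = 4, p = 0.35, q = 0.25.
p^alpha * q^(1-alpha) = 0.35^4 * 0.25^-3 = 0.9604.
(1-p)^alpha * (1-q)^(1-alpha) = 0.65^4 * 0.75^-3 = 0.423126.
sum = 0.9604 + 0.423126 = 1.383526.
D = (1/3)*log(1.383526) = 0.1082

0.1082


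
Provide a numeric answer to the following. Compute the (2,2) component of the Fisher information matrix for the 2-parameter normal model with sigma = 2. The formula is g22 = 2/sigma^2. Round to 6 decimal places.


For the 2-parameter normal family, the Fisher metric has:
  g11 = 1/sigma^2, g22 = 2/sigma^2.
sigma = 2, sigma^2 = 4.
g22 = 0.500000

0.500000


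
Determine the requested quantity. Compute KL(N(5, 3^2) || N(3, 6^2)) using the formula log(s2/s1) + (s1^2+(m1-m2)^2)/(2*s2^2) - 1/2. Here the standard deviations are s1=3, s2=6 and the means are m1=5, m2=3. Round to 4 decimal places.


KL divergence between normal distributions:
KL = log(s2/s1) + (s1^2 + (m1-m2)^2)/(2*s2^2) - 1/2.
log(6/3) = 0.693147.
(3^2 + (5-3)^2)/(2*6^2) = (9 + 4)/72 = 0.180556.
KL = 0.693147 + 0.180556 - 0.5 = 0.3737

0.3737


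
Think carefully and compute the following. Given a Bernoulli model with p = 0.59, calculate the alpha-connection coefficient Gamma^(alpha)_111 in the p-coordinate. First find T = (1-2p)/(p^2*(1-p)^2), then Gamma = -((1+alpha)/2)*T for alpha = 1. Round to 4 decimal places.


Skewness (Amari-Chentsov) tensor: T = (1-2p)/(p^2*(1-p)^2).
p = 0.59, 1-2p = -0.18, p^2 = 0.3481, (1-p)^2 = 0.1681.
T = -0.18/(0.3481 * 0.1681) = -3.076102.
In the p-coordinate, Gamma^(alpha) = Gamma^(0) - (alpha/2)*T with Gamma^(0) = (1/2)*g'(p) = -T/2,
so Gamma^(alpha) = -((1+alpha)/2)*T.
alpha = 1, -(1+alpha)/2 = -1.0.
Gamma = -1.0 * -3.076102 = 3.0761

3.0761


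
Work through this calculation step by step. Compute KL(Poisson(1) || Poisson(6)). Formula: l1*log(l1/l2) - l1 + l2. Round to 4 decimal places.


KL divergence for Poisson:
KL = l1*log(l1/l2) - l1 + l2.
l1 = 1, l2 = 6.
log(1/6) = -1.791759.
l1*log(l1/l2) = 1 * -1.791759 = -1.791759.
KL = -1.791759 - 1 + 6 = 3.2082

3.2082


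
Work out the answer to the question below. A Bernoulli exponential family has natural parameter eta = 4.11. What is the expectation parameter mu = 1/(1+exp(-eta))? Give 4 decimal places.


Dual coordinate (expectation parameter) for Bernoulli:
mu = 1/(1+exp(-eta)).
eta = 4.11.
exp(-eta) = exp(-4.11) = 0.016408.
mu = 1/(1+0.016408) = 0.9839

0.9839


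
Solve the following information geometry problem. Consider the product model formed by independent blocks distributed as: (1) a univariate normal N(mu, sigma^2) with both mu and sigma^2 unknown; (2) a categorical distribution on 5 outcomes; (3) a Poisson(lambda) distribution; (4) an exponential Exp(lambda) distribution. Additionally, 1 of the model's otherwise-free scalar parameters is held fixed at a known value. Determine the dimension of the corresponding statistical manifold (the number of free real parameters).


The dimension of a statistical manifold equals the number of free
(independent) real parameters of the model. For a product of independent
blocks the parameter counts add.
- normal (mu, sigma^2): 2.
- categorical on 5 outcomes (probabilities sum to 1): 5-1 = 4.
- Poisson (lambda): 1.
- exponential (lambda): 1.
Total = 2 + 4 + 1 + 1 = 8.
1 parameter(s) fixed at known values: 8 - 1 = 7.
Dimension = 7

7


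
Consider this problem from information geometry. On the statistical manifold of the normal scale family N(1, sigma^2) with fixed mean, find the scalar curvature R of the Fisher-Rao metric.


This family has a single free parameter, so its statistical manifold
is 1-dimensional. The Riemann curvature tensor of any 1-dimensional
Riemannian manifold vanishes identically, so R = 0.

0


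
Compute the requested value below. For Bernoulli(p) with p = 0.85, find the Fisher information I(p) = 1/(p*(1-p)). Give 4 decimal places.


For Bernoulli(p), Fisher information is I(p) = 1/(p*(1-p)).
p = 0.85, 1-p = 0.15.
p*(1-p) = 0.1275.
I(p) = 1/0.1275 = 7.8431

7.8431


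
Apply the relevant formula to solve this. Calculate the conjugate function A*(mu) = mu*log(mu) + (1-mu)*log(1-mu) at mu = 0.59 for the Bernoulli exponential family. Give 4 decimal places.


Legendre transform for Bernoulli:
A*(mu) = mu*log(mu) + (1-mu)*log(1-mu).
mu = 0.59, 1-mu = 0.41.
mu*log(mu) = 0.59*log(0.59) = -0.311303.
(1-mu)*log(1-mu) = 0.41*log(0.41) = -0.365555.
A* = -0.311303 + -0.365555 = -0.6769

-0.6769


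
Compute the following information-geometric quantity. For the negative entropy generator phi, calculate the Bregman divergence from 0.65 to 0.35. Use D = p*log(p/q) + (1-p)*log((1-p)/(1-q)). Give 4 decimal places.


Bregman divergence with negative entropy generator:
D = p*log(p/q) + (1-p)*log((1-p)/(1-q)).
p = 0.65, q = 0.35.
p*log(p/q) = 0.65*log(0.65/0.35) = 0.402375.
(1-p)*log((1-p)/(1-q)) = 0.35*log(0.35/0.65) = -0.216664.
D = 0.402375 + -0.216664 = 0.1857

0.1857


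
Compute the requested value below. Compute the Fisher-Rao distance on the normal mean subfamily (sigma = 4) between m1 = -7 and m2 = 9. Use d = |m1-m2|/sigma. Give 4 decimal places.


On the fixed-variance normal subfamily, geodesic distance = |m1-m2|/sigma.
|-7 - 9| = 16.
sigma = 4.
d = 16/4 = 4.0000

4.0000


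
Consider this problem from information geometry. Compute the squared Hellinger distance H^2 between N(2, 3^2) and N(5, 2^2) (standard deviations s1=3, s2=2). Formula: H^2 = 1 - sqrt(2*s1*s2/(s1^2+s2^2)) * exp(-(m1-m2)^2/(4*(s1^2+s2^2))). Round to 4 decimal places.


Squared Hellinger distance for Gaussians:
H^2 = 1 - sqrt(2*s1*s2/(s1^2+s2^2)) * exp(-(m1-m2)^2/(4*(s1^2+s2^2))).
s1^2 = 9, s2^2 = 4, s1^2+s2^2 = 13.
sqrt(2*3*2/(13)) = 0.960769.
(m1-m2)^2 = (-3)^2 = 9.
exp(-9/(4*13)) = exp(-0.173077) = 0.841073.
H^2 = 1 - 0.960769*0.841073 = 0.1919

0.1919


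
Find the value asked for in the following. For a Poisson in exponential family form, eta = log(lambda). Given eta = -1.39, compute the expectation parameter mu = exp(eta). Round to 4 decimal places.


Expectation parameter for Poisson exponential family:
mu = exp(eta).
eta = -1.39.
mu = exp(-1.39) = 0.2491

0.2491


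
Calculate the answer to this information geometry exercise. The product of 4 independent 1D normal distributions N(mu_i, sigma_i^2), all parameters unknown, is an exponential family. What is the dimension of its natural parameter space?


Exponential family dimension calculation:
Each univariate normal has two natural parameters (mu/sigma^2 and -1/(2 sigma^2)).
With 4 independent components, dim = 2 * 4 = 8.

8


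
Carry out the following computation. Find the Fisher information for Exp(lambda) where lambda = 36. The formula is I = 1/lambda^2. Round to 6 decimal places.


Fisher information for exponential: I(lambda) = 1/lambda^2.
lambda = 36, lambda^2 = 1296.
I = 1/1296 = 0.000772

0.000772


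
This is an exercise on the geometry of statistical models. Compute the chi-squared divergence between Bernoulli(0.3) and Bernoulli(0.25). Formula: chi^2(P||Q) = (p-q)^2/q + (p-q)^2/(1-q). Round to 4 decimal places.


Chi-squared divergence between Bernoulli distributions:
chi^2 = (p-q)^2/q + (p-q)^2/(1-q).
p = 0.3, q = 0.25, p-q = 0.05.
(p-q)^2 = 0.0025.
term1 = 0.0025/0.25 = 0.01.
term2 = 0.0025/0.75 = 0.003333.
chi^2 = 0.01 + 0.003333 = 0.0133

0.0133


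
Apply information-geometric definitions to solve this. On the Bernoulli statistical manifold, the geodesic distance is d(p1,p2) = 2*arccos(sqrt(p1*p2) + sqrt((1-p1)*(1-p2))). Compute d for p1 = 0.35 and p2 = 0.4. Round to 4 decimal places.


Geodesic distance on Bernoulli manifold:
d(p1,p2) = 2*arccos(sqrt(p1*p2) + sqrt((1-p1)*(1-p2))).
sqrt(p1*p2) = sqrt(0.35*0.4) = 0.374166.
sqrt((1-p1)*(1-p2)) = sqrt(0.65*0.6) = 0.6245.
arg = 0.374166 + 0.6245 = 0.998666.
d = 2*arccos(0.998666) = 0.1033

0.1033


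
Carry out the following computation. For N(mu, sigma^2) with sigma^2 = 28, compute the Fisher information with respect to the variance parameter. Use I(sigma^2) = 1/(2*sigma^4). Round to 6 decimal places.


Fisher information for variance: I(sigma^2) = 1/(2*sigma^4).
sigma^2 = 28, so sigma^4 = 784.
I = 1/(2*784) = 1/1568 = 0.000638

0.000638


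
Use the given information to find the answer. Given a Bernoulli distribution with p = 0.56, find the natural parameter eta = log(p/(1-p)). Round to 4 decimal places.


Natural parameter for Bernoulli: eta = log(p/(1-p)).
p = 0.56, 1-p = 0.44.
p/(1-p) = 1.272727.
eta = log(1.272727) = 0.2412

0.2412


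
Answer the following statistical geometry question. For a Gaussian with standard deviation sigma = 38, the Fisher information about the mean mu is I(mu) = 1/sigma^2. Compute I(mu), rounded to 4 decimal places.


The Fisher information for the mean of a normal distribution is I(mu) = 1/sigma^2.
sigma = 38, so sigma^2 = 1444.
I(mu) = 1/1444 = 0.0007

0.0007


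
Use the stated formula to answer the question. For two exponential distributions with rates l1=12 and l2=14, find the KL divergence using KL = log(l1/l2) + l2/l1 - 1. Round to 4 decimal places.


KL divergence for exponential family:
KL = log(l1/l2) + l2/l1 - 1.
log(12/14) = -0.154151.
14/12 = 1.166667.
KL = -0.154151 + 1.166667 - 1 = 0.0125

0.0125


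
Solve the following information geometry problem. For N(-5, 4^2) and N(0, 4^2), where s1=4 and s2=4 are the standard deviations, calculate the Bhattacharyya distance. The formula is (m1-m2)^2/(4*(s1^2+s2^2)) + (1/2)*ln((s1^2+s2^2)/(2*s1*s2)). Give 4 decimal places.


Bhattacharyya distance between two Gaussians:
DB = (m1-m2)^2/(4*(s1^2+s2^2)) + (1/2)*ln((s1^2+s2^2)/(2*s1*s2)).
(m1-m2)^2 = (-5)^2 = 25.
s1^2+s2^2 = 16 + 16 = 32.
term1 = 25/128 = 0.195312.
term2 = 0.5*ln(32/32.0) = 0.0.
DB = 0.195312 + 0.0 = 0.1953

0.1953


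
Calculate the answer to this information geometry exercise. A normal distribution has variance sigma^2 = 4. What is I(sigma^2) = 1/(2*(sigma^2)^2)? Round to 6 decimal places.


Fisher information for variance: I(sigma^2) = 1/(2*sigma^4).
sigma^2 = 4, so sigma^4 = 16.
I = 1/(2*16) = 1/32 = 0.031250

0.031250


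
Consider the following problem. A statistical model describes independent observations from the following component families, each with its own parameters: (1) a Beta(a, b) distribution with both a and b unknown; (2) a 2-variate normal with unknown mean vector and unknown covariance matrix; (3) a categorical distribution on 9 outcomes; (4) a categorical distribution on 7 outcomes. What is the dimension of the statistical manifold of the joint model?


The dimension of a statistical manifold equals the number of free
(independent) real parameters of the model. For a product of independent
blocks the parameter counts add.
- Beta (a, b): 2.
- 2-variate normal: 2 (mean) + 2*3/2 = 3 (symmetric covariance) = 5.
- categorical on 9 outcomes (probabilities sum to 1): 9-1 = 8.
- categorical on 7 outcomes (probabilities sum to 1): 7-1 = 6.
Total = 2 + 5 + 8 + 6 = 21.
Dimension = 21

21


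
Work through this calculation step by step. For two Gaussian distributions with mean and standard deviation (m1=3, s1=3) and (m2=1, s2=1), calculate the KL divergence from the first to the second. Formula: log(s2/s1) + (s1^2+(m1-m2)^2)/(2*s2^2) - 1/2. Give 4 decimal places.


KL divergence between normal distributions:
KL = log(s2/s1) + (s1^2 + (m1-m2)^2)/(2*s2^2) - 1/2.
log(1/3) = -1.098612.
(3^2 + (3-1)^2)/(2*1^2) = (9 + 4)/2 = 6.5.
KL = -1.098612 + 6.5 - 0.5 = 4.9014

4.9014


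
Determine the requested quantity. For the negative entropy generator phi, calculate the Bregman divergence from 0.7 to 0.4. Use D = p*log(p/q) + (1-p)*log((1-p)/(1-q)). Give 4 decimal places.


Bregman divergence with negative entropy generator:
D = p*log(p/q) + (1-p)*log((1-p)/(1-q)).
p = 0.7, q = 0.4.
p*log(p/q) = 0.7*log(0.7/0.4) = 0.391731.
(1-p)*log((1-p)/(1-q)) = 0.3*log(0.3/0.6) = -0.207944.
D = 0.391731 + -0.207944 = 0.1838

0.1838


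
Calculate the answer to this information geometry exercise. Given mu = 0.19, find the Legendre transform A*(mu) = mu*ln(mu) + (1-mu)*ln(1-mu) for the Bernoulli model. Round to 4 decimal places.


Legendre transform for Bernoulli:
A*(mu) = mu*log(mu) + (1-mu)*log(1-mu).
mu = 0.19, 1-mu = 0.81.
mu*log(mu) = 0.19*log(0.19) = -0.315539.
(1-mu)*log(1-mu) = 0.81*log(0.81) = -0.170684.
A* = -0.315539 + -0.170684 = -0.4862

-0.4862


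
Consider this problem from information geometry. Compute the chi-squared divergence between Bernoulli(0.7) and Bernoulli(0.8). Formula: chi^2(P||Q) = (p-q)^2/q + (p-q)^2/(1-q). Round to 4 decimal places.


Chi-squared divergence between Bernoulli distributions:
chi^2 = (p-q)^2/q + (p-q)^2/(1-q).
p = 0.7, q = 0.8, p-q = -0.1.
(p-q)^2 = 0.01.
term1 = 0.01/0.8 = 0.0125.
term2 = 0.01/0.2 = 0.05.
chi^2 = 0.0125 + 0.05 = 0.0625

0.0625


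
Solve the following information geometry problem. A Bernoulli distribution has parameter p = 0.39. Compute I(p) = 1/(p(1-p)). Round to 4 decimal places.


For Bernoulli(p), Fisher information is I(p) = 1/(p*(1-p)).
p = 0.39, 1-p = 0.61.
p*(1-p) = 0.2379.
I(p) = 1/0.2379 = 4.2034

4.2034


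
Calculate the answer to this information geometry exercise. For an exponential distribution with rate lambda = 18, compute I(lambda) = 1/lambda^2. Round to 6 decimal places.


Fisher information for exponential: I(lambda) = 1/lambda^2.
lambda = 18, lambda^2 = 324.
I = 1/324 = 0.003086

0.003086


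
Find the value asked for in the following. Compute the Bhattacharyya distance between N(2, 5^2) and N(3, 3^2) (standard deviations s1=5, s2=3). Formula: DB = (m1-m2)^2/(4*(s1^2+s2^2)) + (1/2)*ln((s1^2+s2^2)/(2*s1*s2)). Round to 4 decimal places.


Bhattacharyya distance between two Gaussians:
DB = (m1-m2)^2/(4*(s1^2+s2^2)) + (1/2)*ln((s1^2+s2^2)/(2*s1*s2)).
(m1-m2)^2 = (-1)^2 = 1.
s1^2+s2^2 = 25 + 9 = 34.
term1 = 1/136 = 0.007353.
term2 = 0.5*ln(34/30.0) = 0.062582.
DB = 0.007353 + 0.062582 = 0.0699

0.0699


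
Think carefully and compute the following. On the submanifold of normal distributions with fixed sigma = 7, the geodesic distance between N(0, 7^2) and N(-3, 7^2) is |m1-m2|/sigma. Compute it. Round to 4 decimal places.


On the fixed-variance normal subfamily, geodesic distance = |m1-m2|/sigma.
|0 - -3| = 3.
sigma = 7.
d = 3/7 = 0.4286

0.4286


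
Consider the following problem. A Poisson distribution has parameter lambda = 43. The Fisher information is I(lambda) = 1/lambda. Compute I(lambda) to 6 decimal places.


Fisher information for Poisson: I(lambda) = 1/lambda.
lambda = 43.
I(lambda) = 1/43 = 0.023256

0.023256


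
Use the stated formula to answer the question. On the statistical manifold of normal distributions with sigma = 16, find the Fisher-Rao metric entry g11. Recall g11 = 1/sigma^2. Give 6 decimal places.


For the 2-parameter normal family, the Fisher metric has:
  g11 = 1/sigma^2, g22 = 2/sigma^2.
sigma = 16, sigma^2 = 256.
g11 = 0.003906

0.003906


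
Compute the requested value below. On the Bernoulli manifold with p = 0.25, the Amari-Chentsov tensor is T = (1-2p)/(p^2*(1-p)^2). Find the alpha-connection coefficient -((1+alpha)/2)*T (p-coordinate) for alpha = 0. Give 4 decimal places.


Skewness (Amari-Chentsov) tensor: T = (1-2p)/(p^2*(1-p)^2).
p = 0.25, 1-2p = 0.5, p^2 = 0.0625, (1-p)^2 = 0.5625.
T = 0.5/(0.0625 * 0.5625) = 14.222222.
In the p-coordinate, Gamma^(alpha) = Gamma^(0) - (alpha/2)*T with Gamma^(0) = (1/2)*g'(p) = -T/2,
so Gamma^(alpha) = -((1+alpha)/2)*T.
alpha = 0, -(1+alpha)/2 = -0.5.
Gamma = -0.5 * 14.222222 = -7.1111

-7.1111


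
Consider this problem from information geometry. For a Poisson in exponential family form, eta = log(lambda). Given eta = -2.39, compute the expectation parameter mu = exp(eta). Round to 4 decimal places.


Expectation parameter for Poisson exponential family:
mu = exp(eta).
eta = -2.39.
mu = exp(-2.39) = 0.0916

0.0916


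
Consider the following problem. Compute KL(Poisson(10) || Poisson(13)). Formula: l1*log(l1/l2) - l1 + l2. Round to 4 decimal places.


KL divergence for Poisson:
KL = l1*log(l1/l2) - l1 + l2.
l1 = 10, l2 = 13.
log(10/13) = -0.262364.
l1*log(l1/l2) = 10 * -0.262364 = -2.623643.
KL = -2.623643 - 10 + 13 = 0.3764

0.3764


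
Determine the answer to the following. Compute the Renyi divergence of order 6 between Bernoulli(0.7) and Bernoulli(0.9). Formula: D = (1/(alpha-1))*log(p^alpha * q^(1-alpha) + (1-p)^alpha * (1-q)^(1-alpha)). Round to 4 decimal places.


Renyi divergence of order alpha between Bernoulli distributions:
D = (1/(alpha-1))*log(p^alpha * q^(1-alpha) + (1-p)^alpha * (1-q)^(1-alpha)).
alpha = 6, p = 0.7, q = 0.9.
p^alpha * q^(1-alpha) = 0.7^6 * 0.9^-5 = 0.19924.
(1-p)^alpha * (1-q)^(1-alpha) = 0.3^6 * 0.1^-5 = 72.9.
sum = 0.19924 + 72.9 = 73.09924.
D = (1/5)*log(73.09924) = 0.8584

0.8584


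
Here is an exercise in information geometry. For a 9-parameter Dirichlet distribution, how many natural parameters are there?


Exponential family dimension calculation:
Dirichlet with 9 components has 9 natural parameters.

9


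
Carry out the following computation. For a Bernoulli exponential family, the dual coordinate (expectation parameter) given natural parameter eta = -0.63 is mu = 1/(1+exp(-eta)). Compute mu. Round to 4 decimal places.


Dual coordinate (expectation parameter) for Bernoulli:
mu = 1/(1+exp(-eta)).
eta = -0.63.
exp(-eta) = exp(0.63) = 1.877611.
mu = 1/(1+1.877611) = 0.3475

0.3475


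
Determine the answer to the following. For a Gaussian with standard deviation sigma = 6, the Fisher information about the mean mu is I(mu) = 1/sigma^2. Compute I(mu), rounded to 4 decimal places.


The Fisher information for the mean of a normal distribution is I(mu) = 1/sigma^2.
sigma = 6, so sigma^2 = 36.
I(mu) = 1/36 = 0.0278

0.0278


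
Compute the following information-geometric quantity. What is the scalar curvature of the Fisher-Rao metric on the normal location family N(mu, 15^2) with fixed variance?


This family has a single free parameter, so its statistical manifold
is 1-dimensional. The Riemann curvature tensor of any 1-dimensional
Riemannian manifold vanishes identically, so R = 0.

0


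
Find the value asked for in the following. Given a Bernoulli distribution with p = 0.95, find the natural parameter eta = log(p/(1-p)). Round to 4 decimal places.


Natural parameter for Bernoulli: eta = log(p/(1-p)).
p = 0.95, 1-p = 0.05.
p/(1-p) = 19.0.
eta = log(19.0) = 2.9444

2.9444


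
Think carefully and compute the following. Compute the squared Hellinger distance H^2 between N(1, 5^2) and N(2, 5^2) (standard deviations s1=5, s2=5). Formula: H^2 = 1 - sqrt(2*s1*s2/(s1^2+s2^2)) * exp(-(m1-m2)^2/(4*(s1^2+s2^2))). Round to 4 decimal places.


Squared Hellinger distance for Gaussians:
H^2 = 1 - sqrt(2*s1*s2/(s1^2+s2^2)) * exp(-(m1-m2)^2/(4*(s1^2+s2^2))).
s1^2 = 25, s2^2 = 25, s1^2+s2^2 = 50.
sqrt(2*5*5/(50)) = 1.0.
(m1-m2)^2 = (-1)^2 = 1.
exp(-1/(4*50)) = exp(-0.005) = 0.995012.
H^2 = 1 - 1.0*0.995012 = 0.0050

0.0050


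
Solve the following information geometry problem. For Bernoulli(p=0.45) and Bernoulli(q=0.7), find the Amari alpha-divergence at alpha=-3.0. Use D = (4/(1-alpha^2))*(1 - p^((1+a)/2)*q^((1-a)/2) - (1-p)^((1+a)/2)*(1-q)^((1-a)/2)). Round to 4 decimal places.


Amari alpha-divergence:
D = (4/(1-alpha^2))*(1 - p^((1+a)/2)*q^((1-a)/2) - (1-p)^((1+a)/2)*(1-q)^((1-a)/2)).
alpha = -3.0, p = 0.45, q = 0.7.
e1 = (1+alpha)/2 = -1.0, e2 = (1-alpha)/2 = 2.0.
t1 = p^e1 * q^e2 = 0.45^-1.0 * 0.7^2.0 = 1.088889.
t2 = (1-p)^e1 * (1-q)^e2 = 0.55^-1.0 * 0.3^2.0 = 0.163636.
4/(1-alpha^2) = -0.5.
D = -0.5*(1 - 1.088889 - 0.163636) = 0.1263

0.1263


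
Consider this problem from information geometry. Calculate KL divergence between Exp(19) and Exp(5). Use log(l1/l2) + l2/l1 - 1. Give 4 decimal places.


KL divergence for exponential family:
KL = log(l1/l2) + l2/l1 - 1.
log(19/5) = 1.335001.
5/19 = 0.263158.
KL = 1.335001 + 0.263158 - 1 = 0.5982

0.5982


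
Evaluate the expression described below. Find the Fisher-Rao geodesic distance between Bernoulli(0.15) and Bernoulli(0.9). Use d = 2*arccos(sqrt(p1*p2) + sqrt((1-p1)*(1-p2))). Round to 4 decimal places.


Geodesic distance on Bernoulli manifold:
d(p1,p2) = 2*arccos(sqrt(p1*p2) + sqrt((1-p1)*(1-p2))).
sqrt(p1*p2) = sqrt(0.15*0.9) = 0.367423.
sqrt((1-p1)*(1-p2)) = sqrt(0.85*0.1) = 0.291548.
arg = 0.367423 + 0.291548 = 0.658971.
d = 2*arccos(0.658971) = 1.7027

1.7027


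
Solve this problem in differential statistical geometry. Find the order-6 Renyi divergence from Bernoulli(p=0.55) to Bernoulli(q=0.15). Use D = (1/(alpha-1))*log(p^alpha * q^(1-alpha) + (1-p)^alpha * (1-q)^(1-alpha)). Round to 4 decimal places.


Renyi divergence of order alpha between Bernoulli distributions:
D = (1/(alpha-1))*log(p^alpha * q^(1-alpha) + (1-p)^alpha * (1-q)^(1-alpha)).
alpha = 6, p = 0.55, q = 0.15.
p^alpha * q^(1-alpha) = 0.55^6 * 0.15^-5 = 364.518724.
(1-p)^alpha * (1-q)^(1-alpha) = 0.45^6 * 0.85^-5 = 0.018715.
sum = 364.518724 + 0.018715 = 364.537439.
D = (1/5)*log(364.537439) = 1.1797

1.1797


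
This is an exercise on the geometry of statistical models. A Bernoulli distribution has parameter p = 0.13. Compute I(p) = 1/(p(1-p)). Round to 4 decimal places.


For Bernoulli(p), Fisher information is I(p) = 1/(p*(1-p)).
p = 0.13, 1-p = 0.87.
p*(1-p) = 0.1131.
I(p) = 1/0.1131 = 8.8417

8.8417


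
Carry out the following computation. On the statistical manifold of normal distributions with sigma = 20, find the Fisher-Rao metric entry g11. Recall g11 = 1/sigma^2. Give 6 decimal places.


For the 2-parameter normal family, the Fisher metric has:
  g11 = 1/sigma^2, g22 = 2/sigma^2.
sigma = 20, sigma^2 = 400.
g11 = 0.002500

0.002500


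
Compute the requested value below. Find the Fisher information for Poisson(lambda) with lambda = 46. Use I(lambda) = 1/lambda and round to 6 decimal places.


Fisher information for Poisson: I(lambda) = 1/lambda.
lambda = 46.
I(lambda) = 1/46 = 0.021739

0.021739


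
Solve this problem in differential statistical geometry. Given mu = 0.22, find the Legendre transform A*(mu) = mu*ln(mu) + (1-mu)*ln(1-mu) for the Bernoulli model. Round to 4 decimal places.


Legendre transform for Bernoulli:
A*(mu) = mu*log(mu) + (1-mu)*log(1-mu).
mu = 0.22, 1-mu = 0.78.
mu*log(mu) = 0.22*log(0.22) = -0.333108.
(1-mu)*log(1-mu) = 0.78*log(0.78) = -0.1938.
A* = -0.333108 + -0.1938 = -0.5269

-0.5269


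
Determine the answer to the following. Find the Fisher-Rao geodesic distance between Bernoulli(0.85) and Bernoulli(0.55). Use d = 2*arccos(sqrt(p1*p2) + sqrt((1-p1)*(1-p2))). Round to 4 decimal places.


Geodesic distance on Bernoulli manifold:
d(p1,p2) = 2*arccos(sqrt(p1*p2) + sqrt((1-p1)*(1-p2))).
sqrt(p1*p2) = sqrt(0.85*0.55) = 0.68374.
sqrt((1-p1)*(1-p2)) = sqrt(0.15*0.45) = 0.259808.
arg = 0.68374 + 0.259808 = 0.943547.
d = 2*arccos(0.943547) = 0.6752

0.6752


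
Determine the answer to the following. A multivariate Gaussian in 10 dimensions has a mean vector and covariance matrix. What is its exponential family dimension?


Exponential family dimension calculation:
For 10-dim MVN: mean has 10 params, covariance has 10*11/2 = 55 unique entries.
Total dim = 10 + 55 = 65.

65


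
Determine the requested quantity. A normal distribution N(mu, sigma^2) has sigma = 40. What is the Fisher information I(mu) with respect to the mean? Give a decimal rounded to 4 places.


The Fisher information for the mean of a normal distribution is I(mu) = 1/sigma^2.
sigma = 40, so sigma^2 = 1600.
I(mu) = 1/1600 = 0.0006

0.0006


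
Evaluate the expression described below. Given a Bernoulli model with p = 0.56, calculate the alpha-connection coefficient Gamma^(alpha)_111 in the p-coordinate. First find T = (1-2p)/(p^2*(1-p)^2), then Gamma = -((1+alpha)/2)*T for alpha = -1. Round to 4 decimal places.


Skewness (Amari-Chentsov) tensor: T = (1-2p)/(p^2*(1-p)^2).
p = 0.56, 1-2p = -0.12, p^2 = 0.3136, (1-p)^2 = 0.1936.
T = -0.12/(0.3136 * 0.1936) = -1.976514.
In the p-coordinate, Gamma^(alpha) = Gamma^(0) - (alpha/2)*T with Gamma^(0) = (1/2)*g'(p) = -T/2,
so Gamma^(alpha) = -((1+alpha)/2)*T.
alpha = -1, -(1+alpha)/2 = 0.0.
Gamma = 0.0 * -1.976514 = 0.0000

0.0000


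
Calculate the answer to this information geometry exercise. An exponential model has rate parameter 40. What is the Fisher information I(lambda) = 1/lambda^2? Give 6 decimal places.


Fisher information for exponential: I(lambda) = 1/lambda^2.
lambda = 40, lambda^2 = 1600.
I = 1/1600 = 0.000625

0.000625


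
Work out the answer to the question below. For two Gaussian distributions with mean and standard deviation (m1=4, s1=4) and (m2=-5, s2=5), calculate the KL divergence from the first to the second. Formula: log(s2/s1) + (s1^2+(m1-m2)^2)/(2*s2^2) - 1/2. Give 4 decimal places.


KL divergence between normal distributions:
KL = log(s2/s1) + (s1^2 + (m1-m2)^2)/(2*s2^2) - 1/2.
log(5/4) = 0.223144.
(4^2 + (4--5)^2)/(2*5^2) = (16 + 81)/50 = 1.94.
KL = 0.223144 + 1.94 - 0.5 = 1.6631

1.6631
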